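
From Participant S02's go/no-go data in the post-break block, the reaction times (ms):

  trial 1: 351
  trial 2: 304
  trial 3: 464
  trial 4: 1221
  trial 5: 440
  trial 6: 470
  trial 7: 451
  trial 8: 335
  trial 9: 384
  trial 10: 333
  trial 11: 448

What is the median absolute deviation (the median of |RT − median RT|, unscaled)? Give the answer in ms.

56 ms

Sorted: 304, 333, 335, 351, 384, 440, 448, 451, 464, 470, 1221 → median = 440
|x − 440|: 89, 136, 24, 781, 0, 30, 11, 105, 56, 107, 8
Sorted deviations: 0, 8, 11, 24, 30, 56, 89, 105, 107, 136, 781 → MAD = 56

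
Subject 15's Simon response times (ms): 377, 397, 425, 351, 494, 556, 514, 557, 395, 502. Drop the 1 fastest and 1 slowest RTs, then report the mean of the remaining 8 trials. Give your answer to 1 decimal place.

Sorted: 351, 377, 395, 397, 425, 494, 502, 514, 556, 557
Drop lowest 1 (351) and highest 1 (557)
Remaining (n=8): Σ = 3660, mean = 3660/8 = 457.500

457.5 ms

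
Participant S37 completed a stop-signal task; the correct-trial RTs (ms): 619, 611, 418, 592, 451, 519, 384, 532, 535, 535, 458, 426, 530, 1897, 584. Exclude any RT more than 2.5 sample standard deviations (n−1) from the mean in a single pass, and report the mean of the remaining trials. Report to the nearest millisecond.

514 ms

n = 15, ΣRT = 9091, M = 606.067
Σ(x−M)² = 1859414.93; s = √(1859414.93/14) = 364.438
Cutoffs: 606.067 ± 2.5·364.438 → [-305.0, 1517.2]
Outside: 1897 → excluded.
Retained (n=14): Σ = 7194, mean = 7194/14 = 513.857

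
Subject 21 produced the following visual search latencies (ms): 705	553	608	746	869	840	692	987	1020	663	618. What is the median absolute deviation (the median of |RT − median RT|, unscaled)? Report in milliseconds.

Sorted: 553, 608, 618, 663, 692, 705, 746, 840, 869, 987, 1020 → median = 705
|x − 705|: 0, 152, 97, 41, 164, 135, 13, 282, 315, 42, 87
Sorted deviations: 0, 13, 41, 42, 87, 97, 135, 152, 164, 282, 315 → MAD = 97

97 ms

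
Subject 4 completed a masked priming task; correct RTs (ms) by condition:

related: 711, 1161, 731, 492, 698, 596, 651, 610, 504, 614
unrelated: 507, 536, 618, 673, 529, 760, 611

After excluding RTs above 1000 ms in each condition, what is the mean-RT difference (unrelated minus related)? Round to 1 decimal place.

-18.1 ms

related: exclude 1161
M(related) = 5607/9 = 623.000
M(unrelated) = 4234/7 = 604.857
Difference = 604.857 − 623.000 = -18.143 ms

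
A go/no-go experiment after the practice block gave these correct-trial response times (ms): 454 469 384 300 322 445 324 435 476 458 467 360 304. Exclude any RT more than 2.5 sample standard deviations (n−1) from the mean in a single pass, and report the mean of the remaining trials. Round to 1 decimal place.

n = 13, ΣRT = 5198, M = 399.846
Σ(x−M)² = 57487.69; s = √(57487.69/12) = 69.214
Cutoffs: 399.846 ± 2.5·69.214 → [226.8, 572.9]
No RTs fall outside the cutoffs; all 13 retained. Mean = 5198/13 = 399.846

399.8 ms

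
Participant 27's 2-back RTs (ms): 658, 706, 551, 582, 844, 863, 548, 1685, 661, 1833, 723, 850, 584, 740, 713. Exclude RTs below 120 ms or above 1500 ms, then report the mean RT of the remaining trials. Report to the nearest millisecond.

694 ms

Excluded: 1685, 1833
Retained (n=13): Σ = 9023
Mean = 9023/13 = 694.0769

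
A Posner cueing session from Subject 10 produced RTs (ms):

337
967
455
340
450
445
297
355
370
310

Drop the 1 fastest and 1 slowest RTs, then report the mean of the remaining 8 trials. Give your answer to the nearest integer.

383 ms

Sorted: 297, 310, 337, 340, 355, 370, 445, 450, 455, 967
Drop lowest 1 (297) and highest 1 (967)
Remaining (n=8): Σ = 3062, mean = 3062/8 = 382.750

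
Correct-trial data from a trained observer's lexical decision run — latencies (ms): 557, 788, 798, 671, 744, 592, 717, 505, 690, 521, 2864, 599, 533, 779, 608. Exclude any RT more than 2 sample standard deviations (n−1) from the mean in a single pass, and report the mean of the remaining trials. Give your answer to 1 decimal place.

650.1 ms

n = 15, ΣRT = 11966, M = 797.733
Σ(x−M)² = 4715106.93; s = √(4715106.93/14) = 580.339
Cutoffs: 797.733 ± 2·580.339 → [-362.9, 1958.4]
Outside: 2864 → excluded.
Retained (n=14): Σ = 9102, mean = 9102/14 = 650.143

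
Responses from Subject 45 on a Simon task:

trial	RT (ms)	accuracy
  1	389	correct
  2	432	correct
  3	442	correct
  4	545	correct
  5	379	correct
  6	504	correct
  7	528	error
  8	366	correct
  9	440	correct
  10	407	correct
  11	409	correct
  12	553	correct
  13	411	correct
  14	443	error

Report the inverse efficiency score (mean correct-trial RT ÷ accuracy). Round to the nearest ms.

513 ms

Correct trials (n=12): 389, 432, 442, 545, 379, 504, 366, 440, 407, 409, 553, 411
Mean correct RT = 5277/12 = 439.7500 ms
Proportion correct = 12/14
IES = 439.7500 / (12/14) = 513.042 ms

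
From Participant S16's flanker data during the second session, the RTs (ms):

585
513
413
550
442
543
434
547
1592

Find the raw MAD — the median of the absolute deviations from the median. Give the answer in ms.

42 ms

Sorted: 413, 434, 442, 513, 543, 547, 550, 585, 1592 → median = 543
|x − 543|: 42, 30, 130, 7, 101, 0, 109, 4, 1049
Sorted deviations: 0, 4, 7, 30, 42, 101, 109, 130, 1049 → MAD = 42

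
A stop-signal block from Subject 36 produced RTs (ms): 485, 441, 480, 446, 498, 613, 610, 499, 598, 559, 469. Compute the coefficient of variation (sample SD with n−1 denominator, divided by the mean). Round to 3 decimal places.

n = 11, Σ = 5698, M = 518.0000
Σ(x−M)² = 42378.000; s = √(42378.000/10) = 65.0984
CV = 65.0984 / 518.0000 = 0.12567

0.126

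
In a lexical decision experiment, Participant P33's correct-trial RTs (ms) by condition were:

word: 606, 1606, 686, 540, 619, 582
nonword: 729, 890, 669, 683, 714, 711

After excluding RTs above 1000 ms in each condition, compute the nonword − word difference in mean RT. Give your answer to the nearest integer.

word: exclude 1606
M(word) = 3033/5 = 606.600
M(nonword) = 4396/6 = 732.667
Difference = 732.667 − 606.600 = 126.067 ms

126 ms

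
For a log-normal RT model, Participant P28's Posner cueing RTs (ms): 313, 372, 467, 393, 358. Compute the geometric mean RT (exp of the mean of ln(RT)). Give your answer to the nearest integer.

ln(RT): 5.7462, 5.9189, 6.1463, 5.9738, 5.8805
Mean ln(RT) = 29.6658/5 = 5.93315
Geometric mean = exp(5.93315) = 377.34 ms

377 ms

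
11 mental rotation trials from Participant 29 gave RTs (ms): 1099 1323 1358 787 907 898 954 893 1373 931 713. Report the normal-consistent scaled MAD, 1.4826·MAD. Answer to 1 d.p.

Sorted: 713, 787, 893, 898, 907, 931, 954, 1099, 1323, 1358, 1373 → median = 931
|x − 931| sorted: 0, 23, 24, 33, 38, 144, 168, 218, 392, 427, 442 → MAD = 144
Robust SD ≈ 1.4826 × 144 = 213.494

213.5 ms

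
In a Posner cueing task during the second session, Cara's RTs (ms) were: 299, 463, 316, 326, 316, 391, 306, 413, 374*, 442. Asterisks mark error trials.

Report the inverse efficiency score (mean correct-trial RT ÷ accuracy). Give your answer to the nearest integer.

404 ms

Correct trials (n=9): 299, 463, 316, 326, 316, 391, 306, 413, 442
Mean correct RT = 3272/9 = 363.5556 ms
Proportion correct = 9/10
IES = 363.5556 / (9/10) = 403.951 ms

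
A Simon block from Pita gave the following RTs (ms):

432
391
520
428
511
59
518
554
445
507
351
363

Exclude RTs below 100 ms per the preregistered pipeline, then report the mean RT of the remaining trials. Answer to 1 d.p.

456.4 ms

Excluded: 59
Retained (n=11): Σ = 5020
Mean = 5020/11 = 456.3636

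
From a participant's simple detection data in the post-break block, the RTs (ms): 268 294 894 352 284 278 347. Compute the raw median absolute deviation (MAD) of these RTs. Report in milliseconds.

Sorted: 268, 278, 284, 294, 347, 352, 894 → median = 294
|x − 294|: 26, 0, 600, 58, 10, 16, 53
Sorted deviations: 0, 10, 16, 26, 53, 58, 600 → MAD = 26

26 ms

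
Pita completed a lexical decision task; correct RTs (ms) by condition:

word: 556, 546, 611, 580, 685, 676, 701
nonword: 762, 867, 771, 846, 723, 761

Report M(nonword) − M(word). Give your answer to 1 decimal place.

166.2 ms

M(word) = 4355/7 = 622.143
M(nonword) = 4730/6 = 788.333
Difference = 788.333 − 622.143 = 166.190 ms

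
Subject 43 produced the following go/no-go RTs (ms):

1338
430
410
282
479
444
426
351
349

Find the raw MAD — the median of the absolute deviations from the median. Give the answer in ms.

53 ms

Sorted: 282, 349, 351, 410, 426, 430, 444, 479, 1338 → median = 426
|x − 426|: 912, 4, 16, 144, 53, 18, 0, 75, 77
Sorted deviations: 0, 4, 16, 18, 53, 75, 77, 144, 912 → MAD = 53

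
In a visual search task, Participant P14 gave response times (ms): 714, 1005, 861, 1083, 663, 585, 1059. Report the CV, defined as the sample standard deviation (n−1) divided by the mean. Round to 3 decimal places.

0.237

n = 7, Σ = 5970, M = 852.8571
Σ(x−M)² = 245748.857; s = √(245748.857/6) = 202.3812
CV = 202.3812 / 852.8571 = 0.23730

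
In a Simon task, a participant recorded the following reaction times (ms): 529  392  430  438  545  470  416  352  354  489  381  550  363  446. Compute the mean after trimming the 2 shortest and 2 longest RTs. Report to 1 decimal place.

Sorted: 352, 354, 363, 381, 392, 416, 430, 438, 446, 470, 489, 529, 545, 550
Drop lowest 2 (352, 354) and highest 2 (545, 550)
Remaining (n=10): Σ = 4354, mean = 4354/10 = 435.400

435.4 ms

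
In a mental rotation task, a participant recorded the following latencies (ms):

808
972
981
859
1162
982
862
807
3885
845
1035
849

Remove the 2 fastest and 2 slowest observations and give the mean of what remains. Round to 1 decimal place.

Sorted: 807, 808, 845, 849, 859, 862, 972, 981, 982, 1035, 1162, 3885
Drop lowest 2 (807, 808) and highest 2 (1162, 3885)
Remaining (n=8): Σ = 7385, mean = 7385/8 = 923.125

923.1 ms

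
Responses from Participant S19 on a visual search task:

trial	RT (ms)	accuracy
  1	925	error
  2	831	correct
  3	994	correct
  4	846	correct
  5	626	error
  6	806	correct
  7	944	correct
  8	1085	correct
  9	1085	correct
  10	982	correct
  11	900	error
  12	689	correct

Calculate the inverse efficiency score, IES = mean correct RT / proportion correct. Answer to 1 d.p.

1224.0 ms

Correct trials (n=9): 831, 994, 846, 806, 944, 1085, 1085, 982, 689
Mean correct RT = 8262/9 = 918.0000 ms
Proportion correct = 9/12
IES = 918.0000 / (9/12) = 1224.000 ms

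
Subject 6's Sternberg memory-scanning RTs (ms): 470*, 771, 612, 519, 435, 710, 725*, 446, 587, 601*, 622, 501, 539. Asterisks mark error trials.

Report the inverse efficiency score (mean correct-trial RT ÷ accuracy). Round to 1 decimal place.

Correct trials (n=10): 771, 612, 519, 435, 710, 446, 587, 622, 501, 539
Mean correct RT = 5742/10 = 574.2000 ms
Proportion correct = 10/13
IES = 574.2000 / (10/13) = 746.460 ms

746.5 ms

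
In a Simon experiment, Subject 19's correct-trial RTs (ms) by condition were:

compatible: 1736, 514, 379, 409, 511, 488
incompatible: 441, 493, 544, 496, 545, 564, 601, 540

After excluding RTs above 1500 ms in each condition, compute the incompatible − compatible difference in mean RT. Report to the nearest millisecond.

68 ms

compatible: exclude 1736
M(compatible) = 2301/5 = 460.200
M(incompatible) = 4224/8 = 528.000
Difference = 528.000 − 460.200 = 67.800 ms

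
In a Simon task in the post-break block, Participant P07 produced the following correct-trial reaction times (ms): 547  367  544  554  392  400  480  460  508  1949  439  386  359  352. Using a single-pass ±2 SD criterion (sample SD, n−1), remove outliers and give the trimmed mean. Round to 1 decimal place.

n = 14, ΣRT = 7737, M = 552.643
Σ(x−M)² = 2167783.21; s = √(2167783.21/13) = 408.353
Cutoffs: 552.643 ± 2·408.353 → [-264.1, 1369.3]
Outside: 1949 → excluded.
Retained (n=13): Σ = 5788, mean = 5788/13 = 445.231

445.2 ms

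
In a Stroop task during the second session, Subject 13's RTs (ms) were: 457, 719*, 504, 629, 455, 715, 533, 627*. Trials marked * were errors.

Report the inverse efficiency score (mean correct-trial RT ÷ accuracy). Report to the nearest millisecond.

732 ms

Correct trials (n=6): 457, 504, 629, 455, 715, 533
Mean correct RT = 3293/6 = 548.8333 ms
Proportion correct = 6/8
IES = 548.8333 / (6/8) = 731.778 ms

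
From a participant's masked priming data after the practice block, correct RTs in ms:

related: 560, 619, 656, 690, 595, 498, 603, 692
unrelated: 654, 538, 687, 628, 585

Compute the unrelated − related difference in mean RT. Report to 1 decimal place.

M(related) = 4913/8 = 614.125
M(unrelated) = 3092/5 = 618.400
Difference = 618.400 − 614.125 = 4.275 ms

4.3 ms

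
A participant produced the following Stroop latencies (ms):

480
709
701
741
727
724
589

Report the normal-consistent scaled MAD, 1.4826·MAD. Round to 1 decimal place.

26.7 ms

Sorted: 480, 589, 701, 709, 724, 727, 741 → median = 709
|x − 709| sorted: 0, 8, 15, 18, 32, 120, 229 → MAD = 18
Robust SD ≈ 1.4826 × 18 = 26.687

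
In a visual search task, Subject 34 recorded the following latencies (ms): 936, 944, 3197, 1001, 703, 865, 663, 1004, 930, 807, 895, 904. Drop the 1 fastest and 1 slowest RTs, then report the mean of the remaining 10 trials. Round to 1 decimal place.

898.9 ms

Sorted: 663, 703, 807, 865, 895, 904, 930, 936, 944, 1001, 1004, 3197
Drop lowest 1 (663) and highest 1 (3197)
Remaining (n=10): Σ = 8989, mean = 8989/10 = 898.900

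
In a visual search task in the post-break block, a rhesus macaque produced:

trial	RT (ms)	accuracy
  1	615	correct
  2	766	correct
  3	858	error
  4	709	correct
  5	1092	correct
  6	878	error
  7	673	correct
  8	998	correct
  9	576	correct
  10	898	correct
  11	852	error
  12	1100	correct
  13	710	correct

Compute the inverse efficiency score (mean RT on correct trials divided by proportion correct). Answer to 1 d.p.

Correct trials (n=10): 615, 766, 709, 1092, 673, 998, 576, 898, 1100, 710
Mean correct RT = 8137/10 = 813.7000 ms
Proportion correct = 10/13
IES = 813.7000 / (10/13) = 1057.810 ms

1057.8 ms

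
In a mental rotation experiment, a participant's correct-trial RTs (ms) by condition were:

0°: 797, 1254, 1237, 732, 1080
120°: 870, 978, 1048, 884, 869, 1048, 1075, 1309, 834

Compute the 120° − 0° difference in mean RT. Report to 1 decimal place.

-29.4 ms

M(0°) = 5100/5 = 1020.000
M(120°) = 8915/9 = 990.556
Difference = 990.556 − 1020.000 = -29.444 ms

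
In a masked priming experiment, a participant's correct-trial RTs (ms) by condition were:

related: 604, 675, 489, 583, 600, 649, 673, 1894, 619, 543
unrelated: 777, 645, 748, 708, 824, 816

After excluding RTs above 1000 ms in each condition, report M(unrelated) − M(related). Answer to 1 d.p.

related: exclude 1894
M(related) = 5435/9 = 603.889
M(unrelated) = 4518/6 = 753.000
Difference = 753.000 − 603.889 = 149.111 ms

149.1 ms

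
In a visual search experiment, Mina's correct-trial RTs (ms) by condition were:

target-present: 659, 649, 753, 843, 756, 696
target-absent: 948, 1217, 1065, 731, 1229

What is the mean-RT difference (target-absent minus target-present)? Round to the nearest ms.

M(target-present) = 4356/6 = 726.000
M(target-absent) = 5190/5 = 1038.000
Difference = 1038.000 − 726.000 = 312.000 ms

312 ms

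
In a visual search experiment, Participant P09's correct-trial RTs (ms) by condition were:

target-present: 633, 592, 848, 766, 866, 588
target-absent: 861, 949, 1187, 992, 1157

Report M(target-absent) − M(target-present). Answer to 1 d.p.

313.7 ms

M(target-present) = 4293/6 = 715.500
M(target-absent) = 5146/5 = 1029.200
Difference = 1029.200 − 715.500 = 313.700 ms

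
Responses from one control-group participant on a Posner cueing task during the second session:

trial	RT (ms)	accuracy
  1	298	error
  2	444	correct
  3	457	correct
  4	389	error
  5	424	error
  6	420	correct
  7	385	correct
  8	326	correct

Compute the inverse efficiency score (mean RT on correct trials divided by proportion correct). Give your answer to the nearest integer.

650 ms

Correct trials (n=5): 444, 457, 420, 385, 326
Mean correct RT = 2032/5 = 406.4000 ms
Proportion correct = 5/8
IES = 406.4000 / (5/8) = 650.240 ms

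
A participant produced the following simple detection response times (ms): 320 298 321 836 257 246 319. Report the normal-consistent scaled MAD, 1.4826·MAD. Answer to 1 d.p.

31.1 ms

Sorted: 246, 257, 298, 319, 320, 321, 836 → median = 319
|x − 319| sorted: 0, 1, 2, 21, 62, 73, 517 → MAD = 21
Robust SD ≈ 1.4826 × 21 = 31.135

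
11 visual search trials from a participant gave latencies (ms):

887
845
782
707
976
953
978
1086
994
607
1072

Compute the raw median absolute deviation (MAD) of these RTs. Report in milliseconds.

108 ms

Sorted: 607, 707, 782, 845, 887, 953, 976, 978, 994, 1072, 1086 → median = 953
|x − 953|: 66, 108, 171, 246, 23, 0, 25, 133, 41, 346, 119
Sorted deviations: 0, 23, 25, 41, 66, 108, 119, 133, 171, 246, 346 → MAD = 108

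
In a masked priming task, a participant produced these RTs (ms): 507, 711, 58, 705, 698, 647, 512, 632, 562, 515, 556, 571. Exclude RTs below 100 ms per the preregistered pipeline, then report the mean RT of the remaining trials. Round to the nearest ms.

601 ms

Excluded: 58
Retained (n=11): Σ = 6616
Mean = 6616/11 = 601.4545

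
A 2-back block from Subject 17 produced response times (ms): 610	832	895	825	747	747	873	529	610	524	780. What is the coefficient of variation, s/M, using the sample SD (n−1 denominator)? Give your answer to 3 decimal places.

0.186

n = 11, Σ = 7972, M = 724.7273
Σ(x−M)² = 181512.182; s = √(181512.182/10) = 134.7265
CV = 134.7265 / 724.7273 = 0.18590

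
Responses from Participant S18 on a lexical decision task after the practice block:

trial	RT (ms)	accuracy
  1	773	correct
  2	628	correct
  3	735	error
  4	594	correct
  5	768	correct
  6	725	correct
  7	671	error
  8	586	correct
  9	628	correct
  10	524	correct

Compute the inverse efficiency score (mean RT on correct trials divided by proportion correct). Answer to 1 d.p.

816.6 ms

Correct trials (n=8): 773, 628, 594, 768, 725, 586, 628, 524
Mean correct RT = 5226/8 = 653.2500 ms
Proportion correct = 8/10
IES = 653.2500 / (8/10) = 816.562 ms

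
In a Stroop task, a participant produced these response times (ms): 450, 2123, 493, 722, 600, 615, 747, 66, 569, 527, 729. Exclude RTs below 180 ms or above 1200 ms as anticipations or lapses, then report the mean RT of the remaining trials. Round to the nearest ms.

Excluded: 66, 2123
Retained (n=9): Σ = 5452
Mean = 5452/9 = 605.7778

606 ms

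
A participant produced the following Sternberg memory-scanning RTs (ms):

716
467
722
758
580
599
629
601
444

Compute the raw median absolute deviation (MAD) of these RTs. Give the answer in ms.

115 ms

Sorted: 444, 467, 580, 599, 601, 629, 716, 722, 758 → median = 601
|x − 601|: 115, 134, 121, 157, 21, 2, 28, 0, 157
Sorted deviations: 0, 2, 21, 28, 115, 121, 134, 157, 157 → MAD = 115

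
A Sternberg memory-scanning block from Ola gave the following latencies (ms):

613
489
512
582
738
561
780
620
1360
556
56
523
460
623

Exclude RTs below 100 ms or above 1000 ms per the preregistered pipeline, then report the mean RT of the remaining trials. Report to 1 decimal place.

Excluded: 56, 1360
Retained (n=12): Σ = 7057
Mean = 7057/12 = 588.0833

588.1 ms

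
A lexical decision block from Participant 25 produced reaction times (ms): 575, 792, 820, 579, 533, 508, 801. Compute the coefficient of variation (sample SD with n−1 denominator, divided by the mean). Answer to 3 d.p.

0.211

n = 7, Σ = 4608, M = 658.2857
Σ(x−M)² = 115903.429; s = √(115903.429/6) = 138.9865
CV = 138.9865 / 658.2857 = 0.21113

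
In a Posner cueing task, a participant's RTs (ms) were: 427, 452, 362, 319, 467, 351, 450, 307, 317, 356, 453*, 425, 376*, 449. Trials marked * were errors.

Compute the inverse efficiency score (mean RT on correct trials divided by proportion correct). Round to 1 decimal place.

455.2 ms

Correct trials (n=12): 427, 452, 362, 319, 467, 351, 450, 307, 317, 356, 425, 449
Mean correct RT = 4682/12 = 390.1667 ms
Proportion correct = 12/14
IES = 390.1667 / (12/14) = 455.194 ms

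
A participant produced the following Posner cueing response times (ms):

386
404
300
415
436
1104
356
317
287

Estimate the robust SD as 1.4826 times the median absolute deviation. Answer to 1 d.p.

74.1 ms

Sorted: 287, 300, 317, 356, 386, 404, 415, 436, 1104 → median = 386
|x − 386| sorted: 0, 18, 29, 30, 50, 69, 86, 99, 718 → MAD = 50
Robust SD ≈ 1.4826 × 50 = 74.130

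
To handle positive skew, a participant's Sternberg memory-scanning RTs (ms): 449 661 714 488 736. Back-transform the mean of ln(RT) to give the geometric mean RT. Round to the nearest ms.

597 ms

ln(RT): 6.1070, 6.4938, 6.5709, 6.1903, 6.6012
Mean ln(RT) = 31.9632/5 = 6.39264
Geometric mean = exp(6.39264) = 597.43 ms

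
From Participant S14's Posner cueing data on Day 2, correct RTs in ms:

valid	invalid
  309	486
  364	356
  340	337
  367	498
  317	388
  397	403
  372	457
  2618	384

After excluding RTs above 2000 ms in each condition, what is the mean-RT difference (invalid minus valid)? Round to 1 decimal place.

61.3 ms

valid: exclude 2618
M(valid) = 2466/7 = 352.286
M(invalid) = 3309/8 = 413.625
Difference = 413.625 − 352.286 = 61.339 ms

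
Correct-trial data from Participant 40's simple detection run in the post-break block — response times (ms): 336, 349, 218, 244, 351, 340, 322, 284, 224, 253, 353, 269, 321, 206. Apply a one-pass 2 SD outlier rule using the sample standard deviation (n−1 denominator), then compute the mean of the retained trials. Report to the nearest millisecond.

n = 14, ΣRT = 4070, M = 290.714
Σ(x−M)² = 38322.86; s = √(38322.86/13) = 54.295
Cutoffs: 290.714 ± 2·54.295 → [182.1, 399.3]
No RTs fall outside the cutoffs; all 14 retained. Mean = 4070/14 = 290.714

291 ms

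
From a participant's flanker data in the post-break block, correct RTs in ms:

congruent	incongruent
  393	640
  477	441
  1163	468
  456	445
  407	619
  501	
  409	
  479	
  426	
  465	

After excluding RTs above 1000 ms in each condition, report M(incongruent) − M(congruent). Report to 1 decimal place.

congruent: exclude 1163
M(congruent) = 4013/9 = 445.889
M(incongruent) = 2613/5 = 522.600
Difference = 522.600 − 445.889 = 76.711 ms

76.7 ms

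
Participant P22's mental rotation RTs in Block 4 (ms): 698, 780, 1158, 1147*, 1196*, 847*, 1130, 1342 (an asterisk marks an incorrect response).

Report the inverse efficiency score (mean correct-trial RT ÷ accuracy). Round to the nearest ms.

Correct trials (n=5): 698, 780, 1158, 1130, 1342
Mean correct RT = 5108/5 = 1021.6000 ms
Proportion correct = 5/8
IES = 1021.6000 / (5/8) = 1634.560 ms

1635 ms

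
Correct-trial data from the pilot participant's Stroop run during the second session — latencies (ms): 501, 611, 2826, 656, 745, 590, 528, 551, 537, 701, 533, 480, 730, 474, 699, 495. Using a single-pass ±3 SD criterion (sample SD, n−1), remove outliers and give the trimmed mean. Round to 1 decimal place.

n = 16, ΣRT = 11657, M = 728.562
Σ(x−M)² = 4819051.94; s = √(4819051.94/15) = 566.807
Cutoffs: 728.562 ± 3·566.807 → [-971.9, 2429.0]
Outside: 2826 → excluded.
Retained (n=15): Σ = 8831, mean = 8831/15 = 588.733

588.7 ms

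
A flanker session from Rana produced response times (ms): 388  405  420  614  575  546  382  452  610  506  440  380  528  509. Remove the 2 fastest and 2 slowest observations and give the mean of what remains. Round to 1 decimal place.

Sorted: 380, 382, 388, 405, 420, 440, 452, 506, 509, 528, 546, 575, 610, 614
Drop lowest 2 (380, 382) and highest 2 (610, 614)
Remaining (n=10): Σ = 4769, mean = 4769/10 = 476.900

476.9 ms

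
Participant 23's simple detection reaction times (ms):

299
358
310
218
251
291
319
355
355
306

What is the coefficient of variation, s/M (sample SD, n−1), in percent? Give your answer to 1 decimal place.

14.9%

n = 10, Σ = 3062, M = 306.2000
Σ(x−M)² = 18733.600; s = √(18733.600/9) = 45.6236
CV = 45.6236 / 306.2000 = 0.14900 = 14.900%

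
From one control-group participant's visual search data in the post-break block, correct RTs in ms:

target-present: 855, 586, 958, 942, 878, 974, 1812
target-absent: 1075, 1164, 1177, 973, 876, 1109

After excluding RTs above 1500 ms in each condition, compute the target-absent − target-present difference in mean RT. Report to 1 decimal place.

target-present: exclude 1812
M(target-present) = 5193/6 = 865.500
M(target-absent) = 6374/6 = 1062.333
Difference = 1062.333 − 865.500 = 196.833 ms

196.8 ms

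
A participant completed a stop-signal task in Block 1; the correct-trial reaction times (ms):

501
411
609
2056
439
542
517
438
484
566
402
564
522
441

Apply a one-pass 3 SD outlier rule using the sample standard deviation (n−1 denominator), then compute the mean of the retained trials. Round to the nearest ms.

n = 14, ΣRT = 8492, M = 606.571
Σ(x−M)² = 2313829.43; s = √(2313829.43/13) = 421.885
Cutoffs: 606.571 ± 3·421.885 → [-659.1, 1872.2]
Outside: 2056 → excluded.
Retained (n=13): Σ = 6436, mean = 6436/13 = 495.077

495 ms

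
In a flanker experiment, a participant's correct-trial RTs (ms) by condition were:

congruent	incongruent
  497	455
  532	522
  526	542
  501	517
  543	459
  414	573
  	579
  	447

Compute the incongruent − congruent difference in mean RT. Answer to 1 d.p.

M(congruent) = 3013/6 = 502.167
M(incongruent) = 4094/8 = 511.750
Difference = 511.750 − 502.167 = 9.583 ms

9.6 ms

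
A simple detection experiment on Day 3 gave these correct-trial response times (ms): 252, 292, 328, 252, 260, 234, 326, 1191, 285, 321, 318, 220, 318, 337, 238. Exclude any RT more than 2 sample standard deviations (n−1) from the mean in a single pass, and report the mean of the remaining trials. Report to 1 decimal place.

284.4 ms

n = 15, ΣRT = 5172, M = 344.800
Σ(x−M)² = 788790.40; s = √(788790.40/14) = 237.365
Cutoffs: 344.800 ± 2·237.365 → [-129.9, 819.5]
Outside: 1191 → excluded.
Retained (n=14): Σ = 3981, mean = 3981/14 = 284.357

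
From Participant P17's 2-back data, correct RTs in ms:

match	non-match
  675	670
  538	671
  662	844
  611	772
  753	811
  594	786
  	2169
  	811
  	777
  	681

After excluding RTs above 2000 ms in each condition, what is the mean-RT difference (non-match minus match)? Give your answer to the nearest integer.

non-match: exclude 2169
M(match) = 3833/6 = 638.833
M(non-match) = 6823/9 = 758.111
Difference = 758.111 − 638.833 = 119.278 ms

119 ms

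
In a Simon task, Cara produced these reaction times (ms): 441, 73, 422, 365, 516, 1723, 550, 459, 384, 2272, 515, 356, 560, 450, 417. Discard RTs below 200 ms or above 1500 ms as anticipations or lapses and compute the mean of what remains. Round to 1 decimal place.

Excluded: 73, 1723, 2272
Retained (n=12): Σ = 5435
Mean = 5435/12 = 452.9167

452.9 ms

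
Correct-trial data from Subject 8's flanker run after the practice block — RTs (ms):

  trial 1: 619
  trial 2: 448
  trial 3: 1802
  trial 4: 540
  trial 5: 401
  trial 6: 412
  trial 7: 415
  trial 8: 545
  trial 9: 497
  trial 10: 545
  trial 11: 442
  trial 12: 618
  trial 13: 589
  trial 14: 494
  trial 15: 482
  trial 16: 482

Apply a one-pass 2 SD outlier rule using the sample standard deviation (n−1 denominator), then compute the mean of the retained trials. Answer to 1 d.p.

501.9 ms

n = 16, ΣRT = 9331, M = 583.188
Σ(x−M)² = 1657668.44; s = √(1657668.44/15) = 332.432
Cutoffs: 583.188 ± 2·332.432 → [-81.7, 1248.1]
Outside: 1802 → excluded.
Retained (n=15): Σ = 7529, mean = 7529/15 = 501.933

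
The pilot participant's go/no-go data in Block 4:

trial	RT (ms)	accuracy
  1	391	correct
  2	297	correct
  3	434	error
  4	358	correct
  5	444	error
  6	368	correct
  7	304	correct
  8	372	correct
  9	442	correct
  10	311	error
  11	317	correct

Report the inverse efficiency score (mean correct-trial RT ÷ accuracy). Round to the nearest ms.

490 ms

Correct trials (n=8): 391, 297, 358, 368, 304, 372, 442, 317
Mean correct RT = 2849/8 = 356.1250 ms
Proportion correct = 8/11
IES = 356.1250 / (8/11) = 489.672 ms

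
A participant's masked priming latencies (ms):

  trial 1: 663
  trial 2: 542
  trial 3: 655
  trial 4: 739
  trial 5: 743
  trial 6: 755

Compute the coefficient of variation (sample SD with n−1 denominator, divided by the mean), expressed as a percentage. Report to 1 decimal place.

n = 6, Σ = 4097, M = 682.8333
Σ(x−M)² = 32984.833; s = √(32984.833/5) = 81.2217
CV = 81.2217 / 682.8333 = 0.11895 = 11.895%

11.9%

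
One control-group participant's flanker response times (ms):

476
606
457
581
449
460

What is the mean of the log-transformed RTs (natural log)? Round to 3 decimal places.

ln(RT): 6.1654, 6.4069, 6.1247, 6.3648, 6.1070, 6.1312
Σ ln(RT) = 37.3000
Mean = 37.3000/6 = 6.21666

6.217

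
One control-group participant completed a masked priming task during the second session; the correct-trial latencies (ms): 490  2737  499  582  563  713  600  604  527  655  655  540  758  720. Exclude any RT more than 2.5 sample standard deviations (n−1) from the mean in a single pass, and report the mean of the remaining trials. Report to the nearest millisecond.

608 ms

n = 14, ΣRT = 10643, M = 760.214
Σ(x−M)² = 4298530.36; s = √(4298530.36/13) = 575.027
Cutoffs: 760.214 ± 2.5·575.027 → [-677.4, 2197.8]
Outside: 2737 → excluded.
Retained (n=13): Σ = 7906, mean = 7906/13 = 608.154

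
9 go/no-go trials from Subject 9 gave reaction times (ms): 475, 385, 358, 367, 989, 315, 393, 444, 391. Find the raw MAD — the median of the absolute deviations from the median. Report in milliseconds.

33 ms

Sorted: 315, 358, 367, 385, 391, 393, 444, 475, 989 → median = 391
|x − 391|: 84, 6, 33, 24, 598, 76, 2, 53, 0
Sorted deviations: 0, 2, 6, 24, 33, 53, 76, 84, 598 → MAD = 33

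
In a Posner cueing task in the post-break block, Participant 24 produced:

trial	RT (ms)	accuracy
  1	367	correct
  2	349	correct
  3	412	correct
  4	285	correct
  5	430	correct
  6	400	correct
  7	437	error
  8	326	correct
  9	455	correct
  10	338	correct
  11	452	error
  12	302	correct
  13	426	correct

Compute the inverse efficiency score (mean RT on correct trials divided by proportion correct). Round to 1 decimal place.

439.4 ms

Correct trials (n=11): 367, 349, 412, 285, 430, 400, 326, 455, 338, 302, 426
Mean correct RT = 4090/11 = 371.8182 ms
Proportion correct = 11/13
IES = 371.8182 / (11/13) = 439.421 ms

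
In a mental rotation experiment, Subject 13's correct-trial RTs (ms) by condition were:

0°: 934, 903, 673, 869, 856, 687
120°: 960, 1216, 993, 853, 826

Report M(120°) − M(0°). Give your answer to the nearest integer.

149 ms

M(0°) = 4922/6 = 820.333
M(120°) = 4848/5 = 969.600
Difference = 969.600 − 820.333 = 149.267 ms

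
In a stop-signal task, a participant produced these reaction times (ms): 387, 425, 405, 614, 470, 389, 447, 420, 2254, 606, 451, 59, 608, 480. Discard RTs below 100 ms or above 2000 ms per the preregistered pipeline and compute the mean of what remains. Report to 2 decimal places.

475.17 ms

Excluded: 59, 2254
Retained (n=12): Σ = 5702
Mean = 5702/12 = 475.1667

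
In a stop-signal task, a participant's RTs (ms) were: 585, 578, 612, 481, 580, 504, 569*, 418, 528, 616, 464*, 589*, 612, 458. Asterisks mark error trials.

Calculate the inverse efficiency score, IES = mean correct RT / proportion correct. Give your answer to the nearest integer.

691 ms

Correct trials (n=11): 585, 578, 612, 481, 580, 504, 418, 528, 616, 612, 458
Mean correct RT = 5972/11 = 542.9091 ms
Proportion correct = 11/14
IES = 542.9091 / (11/14) = 690.975 ms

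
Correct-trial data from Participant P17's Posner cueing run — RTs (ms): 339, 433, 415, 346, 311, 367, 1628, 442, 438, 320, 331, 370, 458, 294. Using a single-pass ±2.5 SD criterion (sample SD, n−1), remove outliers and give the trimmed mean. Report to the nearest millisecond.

374 ms

n = 14, ΣRT = 6492, M = 463.714
Σ(x−M)² = 1497980.86; s = √(1497980.86/13) = 339.454
Cutoffs: 463.714 ± 2.5·339.454 → [-384.9, 1312.4]
Outside: 1628 → excluded.
Retained (n=13): Σ = 4864, mean = 4864/13 = 374.154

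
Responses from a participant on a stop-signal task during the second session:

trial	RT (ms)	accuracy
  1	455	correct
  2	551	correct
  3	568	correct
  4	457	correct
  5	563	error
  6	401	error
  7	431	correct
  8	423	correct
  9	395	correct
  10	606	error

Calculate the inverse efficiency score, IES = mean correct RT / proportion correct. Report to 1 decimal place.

669.4 ms

Correct trials (n=7): 455, 551, 568, 457, 431, 423, 395
Mean correct RT = 3280/7 = 468.5714 ms
Proportion correct = 7/10
IES = 468.5714 / (7/10) = 669.388 ms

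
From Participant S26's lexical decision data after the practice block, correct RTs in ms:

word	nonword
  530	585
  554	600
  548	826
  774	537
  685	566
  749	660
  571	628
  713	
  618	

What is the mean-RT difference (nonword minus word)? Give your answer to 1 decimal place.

M(word) = 5742/9 = 638.000
M(nonword) = 4402/7 = 628.857
Difference = 628.857 − 638.000 = -9.143 ms

-9.1 ms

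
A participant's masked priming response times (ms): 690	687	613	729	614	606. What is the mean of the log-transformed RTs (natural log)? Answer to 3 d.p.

ln(RT): 6.5367, 6.5323, 6.4184, 6.5917, 6.4200, 6.4069
Σ ln(RT) = 38.9059
Mean = 38.9059/6 = 6.48432

6.484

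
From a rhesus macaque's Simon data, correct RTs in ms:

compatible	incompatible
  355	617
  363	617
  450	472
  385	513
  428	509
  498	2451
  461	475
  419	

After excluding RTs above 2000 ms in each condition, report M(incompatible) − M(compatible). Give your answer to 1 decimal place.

114.0 ms

incompatible: exclude 2451
M(compatible) = 3359/8 = 419.875
M(incompatible) = 3203/6 = 533.833
Difference = 533.833 − 419.875 = 113.958 ms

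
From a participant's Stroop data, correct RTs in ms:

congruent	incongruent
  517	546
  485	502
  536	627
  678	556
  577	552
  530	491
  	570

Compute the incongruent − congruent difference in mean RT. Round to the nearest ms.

M(congruent) = 3323/6 = 553.833
M(incongruent) = 3844/7 = 549.143
Difference = 549.143 − 553.833 = -4.690 ms

-5 ms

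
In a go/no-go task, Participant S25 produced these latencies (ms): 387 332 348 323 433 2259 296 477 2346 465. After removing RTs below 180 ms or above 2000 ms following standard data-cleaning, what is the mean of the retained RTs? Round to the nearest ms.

383 ms

Excluded: 2259, 2346
Retained (n=8): Σ = 3061
Mean = 3061/8 = 382.6250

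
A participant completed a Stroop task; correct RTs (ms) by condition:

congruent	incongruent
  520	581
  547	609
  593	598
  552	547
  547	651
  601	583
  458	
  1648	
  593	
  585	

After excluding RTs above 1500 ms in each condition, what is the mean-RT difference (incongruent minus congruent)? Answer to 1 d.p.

congruent: exclude 1648
M(congruent) = 4996/9 = 555.111
M(incongruent) = 3569/6 = 594.833
Difference = 594.833 − 555.111 = 39.722 ms

39.7 ms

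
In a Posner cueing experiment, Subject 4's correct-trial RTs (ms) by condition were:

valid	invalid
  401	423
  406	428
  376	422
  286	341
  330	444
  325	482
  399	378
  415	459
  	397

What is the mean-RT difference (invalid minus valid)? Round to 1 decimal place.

52.1 ms

M(valid) = 2938/8 = 367.250
M(invalid) = 3774/9 = 419.333
Difference = 419.333 − 367.250 = 52.083 ms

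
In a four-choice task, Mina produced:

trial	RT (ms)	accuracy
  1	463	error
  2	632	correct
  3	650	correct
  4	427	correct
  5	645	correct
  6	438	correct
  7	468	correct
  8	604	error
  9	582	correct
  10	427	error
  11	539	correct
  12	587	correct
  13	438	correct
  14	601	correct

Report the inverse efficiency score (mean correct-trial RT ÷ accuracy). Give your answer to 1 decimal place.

Correct trials (n=11): 632, 650, 427, 645, 438, 468, 582, 539, 587, 438, 601
Mean correct RT = 6007/11 = 546.0909 ms
Proportion correct = 11/14
IES = 546.0909 / (11/14) = 695.025 ms

695.0 ms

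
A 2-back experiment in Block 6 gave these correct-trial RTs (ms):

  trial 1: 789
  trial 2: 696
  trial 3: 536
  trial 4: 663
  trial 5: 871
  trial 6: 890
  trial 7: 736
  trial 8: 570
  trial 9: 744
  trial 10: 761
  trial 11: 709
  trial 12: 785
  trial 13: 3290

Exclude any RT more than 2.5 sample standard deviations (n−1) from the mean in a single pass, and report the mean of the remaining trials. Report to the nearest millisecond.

n = 13, ΣRT = 12040, M = 926.154
Σ(x−M)² = 6175909.69; s = √(6175909.69/12) = 717.397
Cutoffs: 926.154 ± 2.5·717.397 → [-867.3, 2719.6]
Outside: 3290 → excluded.
Retained (n=12): Σ = 8750, mean = 8750/12 = 729.167

729 ms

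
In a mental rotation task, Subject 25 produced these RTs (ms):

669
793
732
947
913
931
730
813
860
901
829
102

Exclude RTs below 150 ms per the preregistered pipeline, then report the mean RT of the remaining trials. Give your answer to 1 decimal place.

828.9 ms

Excluded: 102
Retained (n=11): Σ = 9118
Mean = 9118/11 = 828.9091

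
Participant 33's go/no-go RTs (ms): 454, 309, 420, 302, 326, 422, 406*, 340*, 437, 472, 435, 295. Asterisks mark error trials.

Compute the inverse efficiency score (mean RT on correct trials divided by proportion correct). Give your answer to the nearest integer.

Correct trials (n=10): 454, 309, 420, 302, 326, 422, 437, 472, 435, 295
Mean correct RT = 3872/10 = 387.2000 ms
Proportion correct = 10/12
IES = 387.2000 / (10/12) = 464.640 ms

465 ms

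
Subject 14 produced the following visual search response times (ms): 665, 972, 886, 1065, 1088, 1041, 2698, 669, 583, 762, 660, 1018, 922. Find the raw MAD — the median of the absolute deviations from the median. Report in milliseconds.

Sorted: 583, 660, 665, 669, 762, 886, 922, 972, 1018, 1041, 1065, 1088, 2698 → median = 922
|x − 922|: 257, 50, 36, 143, 166, 119, 1776, 253, 339, 160, 262, 96, 0
Sorted deviations: 0, 36, 50, 96, 119, 143, 160, 166, 253, 257, 262, 339, 1776 → MAD = 160

160 ms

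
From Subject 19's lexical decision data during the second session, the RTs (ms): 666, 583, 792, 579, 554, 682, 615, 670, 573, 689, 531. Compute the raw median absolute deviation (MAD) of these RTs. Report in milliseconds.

Sorted: 531, 554, 573, 579, 583, 615, 666, 670, 682, 689, 792 → median = 615
|x − 615|: 51, 32, 177, 36, 61, 67, 0, 55, 42, 74, 84
Sorted deviations: 0, 32, 36, 42, 51, 55, 61, 67, 74, 84, 177 → MAD = 55

55 ms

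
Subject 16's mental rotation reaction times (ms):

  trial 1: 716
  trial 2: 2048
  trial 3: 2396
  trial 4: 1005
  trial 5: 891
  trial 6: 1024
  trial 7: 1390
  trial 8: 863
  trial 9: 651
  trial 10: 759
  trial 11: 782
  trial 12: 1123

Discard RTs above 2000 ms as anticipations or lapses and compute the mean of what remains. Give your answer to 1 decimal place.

920.4 ms

Excluded: 2048, 2396
Retained (n=10): Σ = 9204
Mean = 9204/10 = 920.4000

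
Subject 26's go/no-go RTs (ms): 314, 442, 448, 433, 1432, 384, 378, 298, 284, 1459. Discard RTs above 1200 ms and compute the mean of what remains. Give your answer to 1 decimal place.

372.6 ms

Excluded: 1432, 1459
Retained (n=8): Σ = 2981
Mean = 2981/8 = 372.6250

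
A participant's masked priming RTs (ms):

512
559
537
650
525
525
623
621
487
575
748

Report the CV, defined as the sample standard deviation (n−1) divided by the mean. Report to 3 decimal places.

n = 11, Σ = 6362, M = 578.3636
Σ(x−M)² = 58262.545; s = √(58262.545/10) = 76.3299
CV = 76.3299 / 578.3636 = 0.13198

0.132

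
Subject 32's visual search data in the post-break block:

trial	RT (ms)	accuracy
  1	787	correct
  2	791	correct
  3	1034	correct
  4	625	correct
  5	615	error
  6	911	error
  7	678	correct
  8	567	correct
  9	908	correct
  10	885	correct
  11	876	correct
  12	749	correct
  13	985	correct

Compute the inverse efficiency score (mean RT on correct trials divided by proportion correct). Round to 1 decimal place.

Correct trials (n=11): 787, 791, 1034, 625, 678, 567, 908, 885, 876, 749, 985
Mean correct RT = 8885/11 = 807.7273 ms
Proportion correct = 11/13
IES = 807.7273 / (11/13) = 954.587 ms

954.6 ms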